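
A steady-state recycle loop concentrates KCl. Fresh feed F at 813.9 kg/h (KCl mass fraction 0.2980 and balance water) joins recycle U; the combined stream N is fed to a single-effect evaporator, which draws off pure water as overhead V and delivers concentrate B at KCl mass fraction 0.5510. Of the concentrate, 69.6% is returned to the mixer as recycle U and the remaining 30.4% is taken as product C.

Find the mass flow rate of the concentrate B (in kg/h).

1448 kg/h

Overall KCl balance (none leaves overhead): KCl in fresh feed = KCl in product, i.e. 813.9×0.298 = (1−0.696)·B·0.551.
B = 242.54/(0.551×0.304) = 1448 kg/h.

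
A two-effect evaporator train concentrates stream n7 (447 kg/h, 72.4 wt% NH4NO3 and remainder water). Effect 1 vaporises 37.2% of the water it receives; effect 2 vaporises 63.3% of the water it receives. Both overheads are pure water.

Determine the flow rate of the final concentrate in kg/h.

water in feed = 447×0.276 = 123.37 kg/h.
After stage 1: water left = (1−0.372)×123.37 = 77.478; stream total = 401.11 kg/h.
After stage 2: water left = (1−0.633)×77.478 = 28.434; final concentrate = 352.06 kg/h.

352.1 kg/h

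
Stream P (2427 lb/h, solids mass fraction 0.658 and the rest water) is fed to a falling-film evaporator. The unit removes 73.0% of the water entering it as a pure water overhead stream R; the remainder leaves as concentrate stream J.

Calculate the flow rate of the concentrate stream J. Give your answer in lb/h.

water entering = 2427×0.342 = 830.03 lb/h; overhead removed = 0.730×830.03 = 605.92 lb/h.
Concentrate = 2427 − 605.92 = 1821.1 lb/h.

1821 lb/h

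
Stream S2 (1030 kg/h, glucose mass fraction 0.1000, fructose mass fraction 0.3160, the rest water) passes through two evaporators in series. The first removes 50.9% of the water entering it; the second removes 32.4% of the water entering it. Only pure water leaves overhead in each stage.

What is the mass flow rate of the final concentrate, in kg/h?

628.1 kg/h

water in feed = 1030×0.584 = 601.52 kg/h.
After stage 1: water left = (1−0.509)×601.52 = 295.35; stream total = 723.83 kg/h.
After stage 2: water left = (1−0.324)×295.35 = 199.65; final concentrate = 628.13 kg/h.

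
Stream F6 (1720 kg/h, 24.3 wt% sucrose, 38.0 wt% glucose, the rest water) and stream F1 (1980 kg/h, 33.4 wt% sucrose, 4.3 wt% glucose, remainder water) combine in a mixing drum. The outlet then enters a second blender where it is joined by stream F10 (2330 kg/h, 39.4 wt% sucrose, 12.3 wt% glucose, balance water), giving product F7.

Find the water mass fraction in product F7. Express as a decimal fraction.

0.4987

Overall, product flow = 6030 kg/h.
water in = 1720×0.377 + 1980×0.623 + 2330×0.483 = 3007.4 kg/h.
water fraction in F7 = 0.4987.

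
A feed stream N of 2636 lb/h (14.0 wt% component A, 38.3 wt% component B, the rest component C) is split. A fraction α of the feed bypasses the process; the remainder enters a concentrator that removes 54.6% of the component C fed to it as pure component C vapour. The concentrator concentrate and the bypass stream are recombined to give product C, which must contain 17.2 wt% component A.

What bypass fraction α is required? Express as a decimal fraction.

All 2636×0.140 = 369.04 lb/h of component A reaches C, so C = 369.04/0.172 = 2145.6 lb/h and vapour = 490.42 lb/h.
The evaporator receives (1−α)·2636 of feed at 0.477 component C and removes 0.546 of that component C:
0.546×0.477×(1−α)×2636 = 490.42
(1−α) = 490.42/686.53 = 0.7143;  α = 0.2857.

0.286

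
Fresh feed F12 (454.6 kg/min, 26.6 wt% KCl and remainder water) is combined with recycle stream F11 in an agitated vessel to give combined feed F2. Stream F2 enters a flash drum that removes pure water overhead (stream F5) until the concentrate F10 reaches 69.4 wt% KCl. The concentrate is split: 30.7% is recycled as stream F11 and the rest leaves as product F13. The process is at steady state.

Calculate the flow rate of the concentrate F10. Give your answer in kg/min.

Overall KCl balance (none leaves overhead): KCl in fresh feed = KCl in product, i.e. 454.6×0.266 = (1−0.307)·F10·0.694.
F10 = 120.92/(0.694×0.693) = 251.43 kg/min.

251.4 kg/min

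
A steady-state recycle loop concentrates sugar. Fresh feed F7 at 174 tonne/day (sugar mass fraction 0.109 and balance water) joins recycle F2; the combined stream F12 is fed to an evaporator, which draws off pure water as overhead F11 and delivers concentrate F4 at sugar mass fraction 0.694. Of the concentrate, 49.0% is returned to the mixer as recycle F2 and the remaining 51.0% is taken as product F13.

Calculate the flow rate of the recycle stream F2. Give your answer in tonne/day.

Overall sugar balance (none leaves overhead): sugar in fresh feed = sugar in product, i.e. 174×0.109 = (1−0.490)·F4·0.694.
F4 = 18.966/(0.694×0.510) = 53.585 tonne/day.
Recycle F2 = 0.490×53.585 = 26.257 tonne/day.

26.26 tonne/day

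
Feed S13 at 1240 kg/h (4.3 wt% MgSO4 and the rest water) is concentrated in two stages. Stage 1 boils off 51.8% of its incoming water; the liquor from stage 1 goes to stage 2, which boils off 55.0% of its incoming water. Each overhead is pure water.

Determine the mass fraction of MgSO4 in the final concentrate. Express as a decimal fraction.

0.172

water in feed = 1240×0.957 = 1186.7 kg/h.
After stage 1: water left = (1−0.518)×1186.7 = 571.98; stream total = 625.3 kg/h.
After stage 2: water left = (1−0.550)×571.98 = 257.39; final concentrate = 310.71 kg/h.
MgSO4 fraction = 53.32/310.71 = 0.172.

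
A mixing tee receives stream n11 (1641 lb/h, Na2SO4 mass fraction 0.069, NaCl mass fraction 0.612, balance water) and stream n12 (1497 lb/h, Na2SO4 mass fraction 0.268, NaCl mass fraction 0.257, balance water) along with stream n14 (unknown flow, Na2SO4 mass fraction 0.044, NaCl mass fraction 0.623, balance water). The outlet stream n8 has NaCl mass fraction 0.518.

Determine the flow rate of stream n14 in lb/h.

Let n14 be the unknown flow. Total out = 3138 + n14.
NaCl balance: 1389 + 0.623·n14 = 0.518·(3138 + n14)
(0.623 − 0.518)·n14 = 0.518×3138 − 1389 = 236.46
n14 = 236.46 / 0.105 = 2252 lb/h

2252 lb/h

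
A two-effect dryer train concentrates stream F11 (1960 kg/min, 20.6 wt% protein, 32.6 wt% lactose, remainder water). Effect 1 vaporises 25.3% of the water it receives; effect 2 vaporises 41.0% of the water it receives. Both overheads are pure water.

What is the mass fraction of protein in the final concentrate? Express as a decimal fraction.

0.2790

water in feed = 1960×0.468 = 917.28 kg/min.
After stage 1: water left = (1−0.253)×917.28 = 685.21; stream total = 1727.9 kg/min.
After stage 2: water left = (1−0.410)×685.21 = 404.27; final concentrate = 1447 kg/min.
protein fraction = 403.76/1447 = 0.2790.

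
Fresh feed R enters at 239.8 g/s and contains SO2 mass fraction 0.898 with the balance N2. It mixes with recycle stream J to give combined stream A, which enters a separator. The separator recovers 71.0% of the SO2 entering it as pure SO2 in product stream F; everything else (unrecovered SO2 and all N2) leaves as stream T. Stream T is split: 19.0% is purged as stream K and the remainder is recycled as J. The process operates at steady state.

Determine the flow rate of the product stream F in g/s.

SO2 in A: m_A = 239.8×0.898 + (1−0.190)·(1−0.710)·m_A, so m_A = 215.34/0.7651 = 281.45 g/s.
Product F = 0.710×281.45 = 199.83 g/s.

199.8 g/s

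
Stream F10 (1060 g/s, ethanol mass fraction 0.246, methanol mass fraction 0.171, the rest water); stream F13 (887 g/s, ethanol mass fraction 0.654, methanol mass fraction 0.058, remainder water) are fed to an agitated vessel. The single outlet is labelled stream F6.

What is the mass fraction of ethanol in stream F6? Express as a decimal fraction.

0.432

Total flow out = 1060 + 887 = 1947 g/s.
ethanol in = 1060×0.246 + 887×0.654 = 840.86 g/s.
ethanol mass fraction in F6 = 840.86/1947 = 0.432.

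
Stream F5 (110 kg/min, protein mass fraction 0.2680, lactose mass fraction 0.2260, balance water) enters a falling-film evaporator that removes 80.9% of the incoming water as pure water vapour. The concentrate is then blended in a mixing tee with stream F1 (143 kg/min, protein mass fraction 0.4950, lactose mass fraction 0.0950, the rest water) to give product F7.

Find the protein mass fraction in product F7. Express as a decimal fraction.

Vapour removed = 0.809×0.506×110 = 45.029 kg/min; concentrate = 64.971 kg/min.
protein reaching the mixer = 29.48 (from concentrate) + 143×0.495 = 100.27 kg/min.
Product flow = 64.971 + 143 = 207.97 kg/min; protein fraction = 0.4821.

0.4821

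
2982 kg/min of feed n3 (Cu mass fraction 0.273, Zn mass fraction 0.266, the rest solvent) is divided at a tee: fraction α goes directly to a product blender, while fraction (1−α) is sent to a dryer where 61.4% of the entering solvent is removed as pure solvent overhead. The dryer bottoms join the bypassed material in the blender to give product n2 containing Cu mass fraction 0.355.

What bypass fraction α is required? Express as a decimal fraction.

All 2982×0.273 = 814.09 kg/min of Cu reaches n2, so n2 = 814.09/0.355 = 2293.2 kg/min and vapour = 688.8 kg/min.
The evaporator receives (1−α)·2982 of feed at 0.461 solvent and removes 0.614 of that solvent:
0.614×0.461×(1−α)×2982 = 688.8
(1−α) = 688.8/844.07 = 0.8160;  α = 0.1840.

0.184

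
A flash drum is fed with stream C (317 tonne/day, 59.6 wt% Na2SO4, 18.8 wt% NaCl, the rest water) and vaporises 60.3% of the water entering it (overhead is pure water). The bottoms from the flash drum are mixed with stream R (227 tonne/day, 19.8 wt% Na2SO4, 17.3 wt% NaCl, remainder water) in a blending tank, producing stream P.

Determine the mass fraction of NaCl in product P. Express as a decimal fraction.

0.197

Vapour removed = 0.603×0.216×317 = 41.289 tonne/day; concentrate = 275.71 tonne/day.
NaCl reaching the mixer = 59.596 (from concentrate) + 227×0.173 = 98.867 tonne/day.
Product flow = 275.71 + 227 = 502.71 tonne/day; NaCl fraction = 0.197.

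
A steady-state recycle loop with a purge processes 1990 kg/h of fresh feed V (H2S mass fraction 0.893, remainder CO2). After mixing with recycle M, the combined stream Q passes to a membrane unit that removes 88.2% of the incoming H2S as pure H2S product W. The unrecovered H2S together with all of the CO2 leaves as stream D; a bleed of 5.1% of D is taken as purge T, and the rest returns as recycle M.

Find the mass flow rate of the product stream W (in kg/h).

H2S in Q: m_A = 1990×0.893 + (1−0.051)·(1−0.882)·m_A, so m_A = 1777.1/0.8880 = 2001.2 kg/h.
Product W = 0.882×2001.2 = 1765 kg/h.

1765 kg/h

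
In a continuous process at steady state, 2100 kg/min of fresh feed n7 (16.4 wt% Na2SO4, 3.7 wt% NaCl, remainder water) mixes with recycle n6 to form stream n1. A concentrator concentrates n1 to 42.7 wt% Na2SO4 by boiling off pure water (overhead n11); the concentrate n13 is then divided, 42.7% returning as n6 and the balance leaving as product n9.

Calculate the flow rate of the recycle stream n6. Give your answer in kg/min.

Overall Na2SO4 balance (none leaves overhead): Na2SO4 in fresh feed = Na2SO4 in product, i.e. 2100×0.164 = (1−0.427)·n13·0.427.
n13 = 344.4/(0.427×0.573) = 1407.6 kg/min.
Recycle n6 = 0.427×1407.6 = 601.05 kg/min.

601 kg/min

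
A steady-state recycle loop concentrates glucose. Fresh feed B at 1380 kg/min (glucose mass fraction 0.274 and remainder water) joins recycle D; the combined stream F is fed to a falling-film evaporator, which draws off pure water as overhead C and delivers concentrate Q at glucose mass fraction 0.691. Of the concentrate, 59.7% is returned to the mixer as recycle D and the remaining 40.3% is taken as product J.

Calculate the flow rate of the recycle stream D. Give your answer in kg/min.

Overall glucose balance (none leaves overhead): glucose in fresh feed = glucose in product, i.e. 1380×0.274 = (1−0.597)·Q·0.691.
Q = 378.12/(0.691×0.403) = 1357.8 kg/min.
Recycle D = 0.597×1357.8 = 810.63 kg/min.

810.6 kg/min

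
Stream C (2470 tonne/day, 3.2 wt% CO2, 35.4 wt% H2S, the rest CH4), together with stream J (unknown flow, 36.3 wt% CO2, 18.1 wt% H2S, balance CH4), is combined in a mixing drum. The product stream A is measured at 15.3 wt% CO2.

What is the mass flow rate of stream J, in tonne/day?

Let J be the unknown flow. Total out = 2470 + J.
CO2 balance: 79.04 + 0.363·J = 0.153·(2470 + J)
(0.363 − 0.153)·J = 0.153×2470 − 79.04 = 298.87
J = 298.87 / 0.210 = 1423.2 tonne/day

1423 tonne/day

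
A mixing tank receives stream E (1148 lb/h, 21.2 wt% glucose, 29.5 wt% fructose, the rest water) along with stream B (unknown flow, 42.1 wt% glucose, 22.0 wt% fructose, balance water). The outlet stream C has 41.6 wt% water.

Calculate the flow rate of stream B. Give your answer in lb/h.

Let B be the unknown flow. Total out = 1148 + B.
water balance: 565.96 + 0.359·B = 0.416·(1148 + B)
(0.359 − 0.416)·B = 0.416×1148 − 565.96 = -88.396
B = -88.396 / -0.057 = 1550.8 lb/h

1551 lb/h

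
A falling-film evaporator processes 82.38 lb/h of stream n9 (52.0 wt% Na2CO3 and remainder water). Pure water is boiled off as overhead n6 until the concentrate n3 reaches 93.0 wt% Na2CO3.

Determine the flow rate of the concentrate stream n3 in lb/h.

Na2CO3 is conserved: 82.38×0.520 = 42.838 lb/h all reports to the concentrate.
Concentrate = 42.838/(target fraction) = 46.062 lb/h.

46.06 lb/h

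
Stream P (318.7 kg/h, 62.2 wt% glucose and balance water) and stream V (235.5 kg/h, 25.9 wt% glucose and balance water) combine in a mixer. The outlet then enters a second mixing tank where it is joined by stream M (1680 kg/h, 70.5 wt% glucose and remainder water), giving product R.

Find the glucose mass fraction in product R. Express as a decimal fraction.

Overall, product flow = 2234.2 kg/h.
glucose in = 318.7×0.622 + 235.5×0.259 + 1680×0.705 = 1443.6 kg/h.
glucose fraction in R = 0.646.

0.646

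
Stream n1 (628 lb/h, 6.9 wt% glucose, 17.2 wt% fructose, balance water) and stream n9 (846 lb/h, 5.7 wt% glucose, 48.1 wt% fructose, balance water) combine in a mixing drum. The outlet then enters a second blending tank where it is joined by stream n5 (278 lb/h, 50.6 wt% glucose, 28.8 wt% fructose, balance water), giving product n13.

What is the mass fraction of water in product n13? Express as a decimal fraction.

0.528

Overall, product flow = 1752 lb/h.
water in = 628×0.759 + 846×0.462 + 278×0.206 = 924.77 lb/h.
water fraction in n13 = 0.528.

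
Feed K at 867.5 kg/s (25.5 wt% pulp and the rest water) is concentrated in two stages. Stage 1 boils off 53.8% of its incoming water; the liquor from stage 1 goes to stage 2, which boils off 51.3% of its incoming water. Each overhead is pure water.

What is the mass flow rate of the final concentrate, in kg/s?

water in feed = 867.5×0.745 = 646.29 kg/s.
After stage 1: water left = (1−0.538)×646.29 = 298.58; stream total = 519.8 kg/s.
After stage 2: water left = (1−0.513)×298.58 = 145.41; final concentrate = 366.62 kg/s.

366.6 kg/s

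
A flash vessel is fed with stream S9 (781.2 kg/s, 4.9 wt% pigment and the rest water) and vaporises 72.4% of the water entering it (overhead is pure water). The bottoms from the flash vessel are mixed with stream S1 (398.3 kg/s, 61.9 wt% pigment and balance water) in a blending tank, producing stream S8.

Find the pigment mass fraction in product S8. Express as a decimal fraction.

0.444

Vapour removed = 0.724×0.951×781.2 = 537.87 kg/s; concentrate = 243.33 kg/s.
pigment reaching the mixer = 38.279 (from concentrate) + 398.3×0.619 = 284.83 kg/s.
Product flow = 243.33 + 398.3 = 641.63 kg/s; pigment fraction = 0.444.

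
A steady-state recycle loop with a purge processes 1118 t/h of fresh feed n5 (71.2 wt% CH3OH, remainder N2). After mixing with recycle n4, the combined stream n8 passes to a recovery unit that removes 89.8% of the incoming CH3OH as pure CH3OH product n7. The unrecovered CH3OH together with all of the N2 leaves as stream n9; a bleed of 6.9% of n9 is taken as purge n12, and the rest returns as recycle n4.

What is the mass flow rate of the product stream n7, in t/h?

CH3OH in n8: m_A = 1118×0.712 + (1−0.069)·(1−0.898)·m_A, so m_A = 796.02/0.9050 = 879.54 t/h.
Product n7 = 0.898×879.54 = 789.83 t/h.

789.8 t/h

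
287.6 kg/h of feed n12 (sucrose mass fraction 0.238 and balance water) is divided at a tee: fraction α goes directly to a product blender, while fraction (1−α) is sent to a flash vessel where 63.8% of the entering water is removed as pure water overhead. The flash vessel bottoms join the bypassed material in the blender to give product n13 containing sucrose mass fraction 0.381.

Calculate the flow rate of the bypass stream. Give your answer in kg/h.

65.56 kg/h

All 287.6×0.238 = 68.449 kg/h of sucrose reaches n13, so n13 = 68.449/0.381 = 179.66 kg/h and vapour = 107.94 kg/h.
The evaporator receives (1−α)·287.6 of feed at 0.762 water and removes 0.638 of that water:
0.638×0.762×(1−α)×287.6 = 107.94
(1−α) = 107.94/139.82 = 0.7720;  α = 0.2280.
Bypass flow = 0.2280×287.6 = 65.564 kg/h.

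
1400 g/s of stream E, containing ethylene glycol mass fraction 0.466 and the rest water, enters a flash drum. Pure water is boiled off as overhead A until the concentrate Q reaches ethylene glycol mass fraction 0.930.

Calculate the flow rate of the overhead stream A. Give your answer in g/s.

698.5 g/s

ethylene glycol is conserved: 1400×0.466 = 652.4 g/s all reports to the concentrate.
Concentrate = 652.4/(target fraction) = 701.51 g/s.
Overhead = 1400 − 701.51 = 698.49 g/s.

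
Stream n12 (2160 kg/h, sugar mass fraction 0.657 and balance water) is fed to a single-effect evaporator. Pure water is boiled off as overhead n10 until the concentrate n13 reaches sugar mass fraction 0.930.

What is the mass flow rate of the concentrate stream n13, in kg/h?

1526 kg/h

sugar is conserved: 2160×0.657 = 1419.1 kg/h all reports to the concentrate.
Concentrate = 1419.1/(target fraction) = 1525.9 kg/h.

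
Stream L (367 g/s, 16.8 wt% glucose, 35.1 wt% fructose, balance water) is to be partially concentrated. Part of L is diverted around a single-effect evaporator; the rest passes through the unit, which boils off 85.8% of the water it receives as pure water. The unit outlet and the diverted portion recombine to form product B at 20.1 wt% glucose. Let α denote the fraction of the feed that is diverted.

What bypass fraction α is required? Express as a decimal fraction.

0.602

All 367×0.168 = 61.656 g/s of glucose reaches B, so B = 61.656/0.201 = 306.75 g/s and vapour = 60.254 g/s.
The evaporator receives (1−α)·367 of feed at 0.481 water and removes 0.858 of that water:
0.858×0.481×(1−α)×367 = 60.254
(1−α) = 60.254/151.46 = 0.3978;  α = 0.6022.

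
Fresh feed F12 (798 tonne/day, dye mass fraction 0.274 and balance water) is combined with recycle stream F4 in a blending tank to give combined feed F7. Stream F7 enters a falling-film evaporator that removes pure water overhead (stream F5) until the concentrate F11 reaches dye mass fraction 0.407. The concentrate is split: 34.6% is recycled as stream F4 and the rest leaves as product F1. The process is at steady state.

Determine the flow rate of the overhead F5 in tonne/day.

260.8 tonne/day

Overall dye balance (none leaves overhead): dye in fresh feed = dye in product, i.e. 798×0.274 = (1−0.346)·F11·0.407.
F11 = 218.65/(0.407×0.654) = 821.45 tonne/day.
Recycle F4 = 0.346×821.45 = 284.22 tonne/day.
Combined feed F7 = 798 + 284.22 = 1082.2 tonne/day.
Overhead F5 = F7 − F11 = 1082.2 − 821.45 = 260.77 tonne/day.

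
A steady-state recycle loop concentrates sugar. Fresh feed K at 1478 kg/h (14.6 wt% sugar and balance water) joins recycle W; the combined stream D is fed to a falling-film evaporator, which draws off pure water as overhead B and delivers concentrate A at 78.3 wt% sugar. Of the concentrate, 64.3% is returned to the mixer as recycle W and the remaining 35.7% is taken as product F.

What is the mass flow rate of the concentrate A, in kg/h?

Overall sugar balance (none leaves overhead): sugar in fresh feed = sugar in product, i.e. 1478×0.146 = (1−0.643)·A·0.783.
A = 215.79/(0.783×0.357) = 771.96 kg/h.

772 kg/h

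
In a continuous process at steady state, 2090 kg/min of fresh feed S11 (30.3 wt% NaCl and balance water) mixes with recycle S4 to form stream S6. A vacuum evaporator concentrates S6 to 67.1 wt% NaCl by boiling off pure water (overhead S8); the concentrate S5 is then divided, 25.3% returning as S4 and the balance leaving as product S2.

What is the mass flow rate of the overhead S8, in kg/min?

1146 kg/min

Overall NaCl balance (none leaves overhead): NaCl in fresh feed = NaCl in product, i.e. 2090×0.303 = (1−0.253)·S5·0.671.
S5 = 633.27/(0.671×0.747) = 1263.4 kg/min.
Recycle S4 = 0.253×1263.4 = 319.64 kg/min.
Combined feed S6 = 2090 + 319.64 = 2409.6 kg/min.
Overhead S8 = S6 − S5 = 2409.6 − 1263.4 = 1146.2 kg/min.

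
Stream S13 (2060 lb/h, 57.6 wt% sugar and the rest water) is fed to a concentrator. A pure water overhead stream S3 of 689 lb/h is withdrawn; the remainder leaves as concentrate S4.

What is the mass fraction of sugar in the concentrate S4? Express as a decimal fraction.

0.8655

sugar is not removed: 2060×0.576 = 1186.6 lb/h of sugar enters S4.
Concentrate = 2060 − 689 = 1371 lb/h.
Mass fraction = 1186.6/1371 = 0.8655.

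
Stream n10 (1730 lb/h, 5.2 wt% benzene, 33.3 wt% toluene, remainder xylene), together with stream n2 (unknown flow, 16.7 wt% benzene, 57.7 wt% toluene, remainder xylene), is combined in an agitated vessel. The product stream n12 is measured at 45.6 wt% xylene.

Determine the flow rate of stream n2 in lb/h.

1375 lb/h

Let n2 be the unknown flow. Total out = 1730 + n2.
xylene balance: 1064 + 0.256·n2 = 0.456·(1730 + n2)
(0.256 − 0.456)·n2 = 0.456×1730 − 1064 = -275.07
n2 = -275.07 / -0.200 = 1375.4 lb/h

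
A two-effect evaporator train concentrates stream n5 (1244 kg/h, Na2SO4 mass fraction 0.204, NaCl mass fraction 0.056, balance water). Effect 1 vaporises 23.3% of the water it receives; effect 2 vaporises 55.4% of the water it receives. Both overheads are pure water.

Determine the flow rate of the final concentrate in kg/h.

water in feed = 1244×0.740 = 920.56 kg/h.
After stage 1: water left = (1−0.233)×920.56 = 706.07; stream total = 1029.5 kg/h.
After stage 2: water left = (1−0.554)×706.07 = 314.91; final concentrate = 638.35 kg/h.

638.3 kg/h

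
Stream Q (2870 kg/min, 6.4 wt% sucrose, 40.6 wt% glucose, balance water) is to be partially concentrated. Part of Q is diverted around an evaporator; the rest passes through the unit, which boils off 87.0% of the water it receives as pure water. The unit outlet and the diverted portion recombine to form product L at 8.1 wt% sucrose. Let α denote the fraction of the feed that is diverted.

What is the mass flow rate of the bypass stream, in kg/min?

All 2870×0.064 = 183.68 kg/min of sucrose reaches L, so L = 183.68/0.081 = 2267.7 kg/min and vapour = 602.35 kg/min.
The evaporator receives (1−α)·2870 of feed at 0.530 water and removes 0.870 of that water:
0.870×0.530×(1−α)×2870 = 602.35
(1−α) = 602.35/1323.4 = 0.4552;  α = 0.5448.
Bypass flow = 0.5448×2870 = 1563.7 kg/min.

1564 kg/min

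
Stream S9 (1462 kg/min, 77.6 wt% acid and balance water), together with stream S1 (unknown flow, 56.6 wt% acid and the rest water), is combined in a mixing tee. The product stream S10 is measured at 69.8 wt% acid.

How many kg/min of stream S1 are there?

863.9 kg/min

Let S1 be the unknown flow. Total out = 1462 + S1.
acid balance: 1134.5 + 0.566·S1 = 0.698·(1462 + S1)
(0.566 − 0.698)·S1 = 0.698×1462 − 1134.5 = -114.04
S1 = -114.04 / -0.132 = 863.91 kg/min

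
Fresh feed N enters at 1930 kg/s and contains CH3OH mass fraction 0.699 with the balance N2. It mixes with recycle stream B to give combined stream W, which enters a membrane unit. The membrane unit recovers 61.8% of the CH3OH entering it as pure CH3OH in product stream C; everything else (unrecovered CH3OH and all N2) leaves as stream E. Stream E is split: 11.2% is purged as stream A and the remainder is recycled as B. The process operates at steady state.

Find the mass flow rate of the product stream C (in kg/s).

1262 kg/s

CH3OH in W: m_A = 1930×0.699 + (1−0.112)·(1−0.618)·m_A, so m_A = 1349.1/0.6608 = 2041.6 kg/s.
Product C = 0.618×2041.6 = 1261.7 kg/s.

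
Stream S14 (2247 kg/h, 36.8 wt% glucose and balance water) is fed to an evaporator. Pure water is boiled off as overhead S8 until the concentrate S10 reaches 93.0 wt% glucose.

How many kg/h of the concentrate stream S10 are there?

glucose is conserved: 2247×0.368 = 826.9 kg/h all reports to the concentrate.
Concentrate = 826.9/(target fraction) = 889.14 kg/h.

889.1 kg/h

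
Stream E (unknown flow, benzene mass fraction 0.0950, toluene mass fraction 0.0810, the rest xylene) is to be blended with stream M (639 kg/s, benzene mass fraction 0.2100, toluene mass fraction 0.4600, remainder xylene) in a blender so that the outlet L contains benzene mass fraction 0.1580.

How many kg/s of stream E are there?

Let E be the unknown flow. Total out = 639 + E.
benzene balance: 134.19 + 0.095·E = 0.158·(639 + E)
(0.095 − 0.158)·E = 0.158×639 − 134.19 = -33.228
E = -33.228 / -0.063 = 527.43 kg/s

527.4 kg/s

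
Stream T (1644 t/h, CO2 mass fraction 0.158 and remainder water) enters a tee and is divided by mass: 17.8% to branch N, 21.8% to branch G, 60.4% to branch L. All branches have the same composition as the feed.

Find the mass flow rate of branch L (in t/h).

993 t/h

Branch L flow = 0.604×1644 = 992.98 t/h.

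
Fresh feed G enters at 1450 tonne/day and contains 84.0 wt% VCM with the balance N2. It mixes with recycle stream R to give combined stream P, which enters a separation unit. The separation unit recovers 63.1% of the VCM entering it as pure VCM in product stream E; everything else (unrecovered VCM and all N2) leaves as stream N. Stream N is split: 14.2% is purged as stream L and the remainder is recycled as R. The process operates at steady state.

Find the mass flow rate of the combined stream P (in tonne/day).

N2 enters only via G and leaves only via the purge: 1450×0.160 = 0.142×(N2 in N), and the separation unit passes all N2, so N2 in P = N2 in N = 1633.8 tonne/day.
VCM in P: m_A = 1450×0.840 + (1−0.142)·(1−0.631)·m_A, so m_A = 1218/0.6834 = 1782.3 tonne/day.
P = 1782.3 + 1633.8 = 3416.1 tonne/day.

3416 tonne/day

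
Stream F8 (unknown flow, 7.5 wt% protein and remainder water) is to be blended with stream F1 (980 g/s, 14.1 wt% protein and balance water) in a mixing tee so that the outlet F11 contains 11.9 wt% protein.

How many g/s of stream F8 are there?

Let F8 be the unknown flow. Total out = 980 + F8.
protein balance: 138.18 + 0.075·F8 = 0.119·(980 + F8)
(0.075 − 0.119)·F8 = 0.119×980 − 138.18 = -21.56
F8 = -21.56 / -0.044 = 490 g/s

490 g/s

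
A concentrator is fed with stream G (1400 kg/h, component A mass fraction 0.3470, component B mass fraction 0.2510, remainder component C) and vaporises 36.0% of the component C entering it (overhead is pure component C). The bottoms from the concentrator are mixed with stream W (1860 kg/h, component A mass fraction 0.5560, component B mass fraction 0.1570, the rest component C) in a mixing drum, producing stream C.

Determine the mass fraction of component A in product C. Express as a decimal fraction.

Vapour removed = 0.360×0.402×1400 = 202.61 kg/h; concentrate = 1197.4 kg/h.
component A reaching the mixer = 485.8 (from concentrate) + 1860×0.556 = 1520 kg/h.
Product flow = 1197.4 + 1860 = 3057.4 kg/h; component A fraction = 0.4971.

0.4971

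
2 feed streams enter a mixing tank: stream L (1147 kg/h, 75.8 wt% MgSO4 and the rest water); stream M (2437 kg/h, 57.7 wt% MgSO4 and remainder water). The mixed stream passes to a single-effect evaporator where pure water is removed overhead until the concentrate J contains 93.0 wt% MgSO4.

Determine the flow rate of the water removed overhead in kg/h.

MgSO4 entering = 1147×0.758 + 2437×0.577 = 2275.6 kg/h.
All MgSO4 reports to J, so J = 2275.6/0.930 = 2446.9 kg/h.
Total feed = 3584 kg/h; overhead = 3584 − 2446.9 = 1137.1 kg/h.

1137 kg/h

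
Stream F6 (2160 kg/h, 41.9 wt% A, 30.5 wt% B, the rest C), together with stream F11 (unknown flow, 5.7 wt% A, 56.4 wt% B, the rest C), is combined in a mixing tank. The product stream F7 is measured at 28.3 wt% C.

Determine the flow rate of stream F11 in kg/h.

Let F11 be the unknown flow. Total out = 2160 + F11.
C balance: 596.16 + 0.379·F11 = 0.283·(2160 + F11)
(0.379 − 0.283)·F11 = 0.283×2160 − 596.16 = 15.12
F11 = 15.12 / 0.096 = 157.5 kg/h

157.5 kg/h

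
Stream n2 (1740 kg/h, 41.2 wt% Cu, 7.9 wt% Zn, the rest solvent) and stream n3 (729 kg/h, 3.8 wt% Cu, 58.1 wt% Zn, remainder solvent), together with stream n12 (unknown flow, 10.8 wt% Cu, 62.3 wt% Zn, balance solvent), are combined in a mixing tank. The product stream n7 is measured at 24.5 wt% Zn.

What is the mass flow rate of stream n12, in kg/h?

Let n12 be the unknown flow. Total out = 2469 + n12.
Zn balance: 561.01 + 0.623·n12 = 0.245·(2469 + n12)
(0.623 − 0.245)·n12 = 0.245×2469 − 561.01 = 43.896
n12 = 43.896 / 0.378 = 116.13 kg/h

116.1 kg/h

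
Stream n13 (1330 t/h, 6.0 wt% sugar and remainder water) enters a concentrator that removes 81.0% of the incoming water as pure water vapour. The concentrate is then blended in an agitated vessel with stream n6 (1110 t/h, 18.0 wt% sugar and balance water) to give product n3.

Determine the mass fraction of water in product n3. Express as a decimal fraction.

Vapour removed = 0.810×0.940×1330 = 1012.7 t/h; concentrate = 317.34 t/h.
water reaching the mixer = 237.54 (from concentrate) + 1110×0.820 = 1147.7 t/h.
Product flow = 317.34 + 1110 = 1427.3 t/h; water fraction = 0.804.

0.804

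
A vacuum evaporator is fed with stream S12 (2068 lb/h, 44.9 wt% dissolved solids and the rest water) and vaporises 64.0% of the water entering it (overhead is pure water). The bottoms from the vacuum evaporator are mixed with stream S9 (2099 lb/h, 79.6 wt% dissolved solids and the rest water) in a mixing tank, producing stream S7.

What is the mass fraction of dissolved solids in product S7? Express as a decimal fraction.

Vapour removed = 0.640×0.551×2068 = 729.26 lb/h; concentrate = 1338.7 lb/h.
dissolved solids reaching the mixer = 928.53 (from concentrate) + 2099×0.796 = 2599.3 lb/h.
Product flow = 1338.7 + 2099 = 3437.7 lb/h; dissolved solids fraction = 0.7561.

0.7561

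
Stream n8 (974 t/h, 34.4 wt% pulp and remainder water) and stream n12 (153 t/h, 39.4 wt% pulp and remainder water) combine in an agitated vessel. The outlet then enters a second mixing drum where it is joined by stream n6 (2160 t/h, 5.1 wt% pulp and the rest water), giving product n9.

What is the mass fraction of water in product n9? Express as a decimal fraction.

Overall, product flow = 3287 t/h.
water in = 974×0.656 + 153×0.606 + 2160×0.949 = 2781.5 t/h.
water fraction in n9 = 0.846.

0.846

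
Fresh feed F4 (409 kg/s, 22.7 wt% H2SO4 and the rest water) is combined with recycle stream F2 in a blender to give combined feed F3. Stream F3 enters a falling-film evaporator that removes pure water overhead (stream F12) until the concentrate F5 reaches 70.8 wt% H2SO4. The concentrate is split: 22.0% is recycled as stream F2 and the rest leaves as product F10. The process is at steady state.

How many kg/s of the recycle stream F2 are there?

36.99 kg/s

Overall H2SO4 balance (none leaves overhead): H2SO4 in fresh feed = H2SO4 in product, i.e. 409×0.227 = (1−0.220)·F5·0.708.
F5 = 92.843/(0.708×0.780) = 168.12 kg/s.
Recycle F2 = 0.220×168.12 = 36.987 kg/s.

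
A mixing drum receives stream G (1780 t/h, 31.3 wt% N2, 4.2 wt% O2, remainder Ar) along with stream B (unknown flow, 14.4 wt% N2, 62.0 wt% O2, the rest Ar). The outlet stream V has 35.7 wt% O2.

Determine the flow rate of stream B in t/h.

2132 t/h

Let B be the unknown flow. Total out = 1780 + B.
O2 balance: 74.76 + 0.620·B = 0.357·(1780 + B)
(0.620 − 0.357)·B = 0.357×1780 − 74.76 = 560.7
B = 560.7 / 0.263 = 2131.9 t/h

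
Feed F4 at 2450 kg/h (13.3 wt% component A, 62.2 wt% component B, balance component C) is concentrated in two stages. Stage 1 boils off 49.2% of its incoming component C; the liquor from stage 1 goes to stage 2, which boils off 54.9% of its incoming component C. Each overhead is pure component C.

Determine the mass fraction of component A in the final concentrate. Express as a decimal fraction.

0.164

component C in feed = 2450×0.245 = 600.25 kg/h.
After stage 1: component C left = (1−0.492)×600.25 = 304.93; stream total = 2154.7 kg/h.
After stage 2: component C left = (1−0.549)×304.93 = 137.52; final concentrate = 1987.3 kg/h.
component A fraction = 325.85/1987.3 = 0.164.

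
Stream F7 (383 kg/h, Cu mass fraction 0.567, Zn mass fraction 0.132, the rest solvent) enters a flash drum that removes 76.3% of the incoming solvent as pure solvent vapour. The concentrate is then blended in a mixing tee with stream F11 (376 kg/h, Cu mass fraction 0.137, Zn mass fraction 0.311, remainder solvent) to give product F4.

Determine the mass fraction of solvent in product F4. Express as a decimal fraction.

Vapour removed = 0.763×0.301×383 = 87.961 kg/h; concentrate = 295.04 kg/h.
solvent reaching the mixer = 27.322 (from concentrate) + 376×0.552 = 234.87 kg/h.
Product flow = 295.04 + 376 = 671.04 kg/h; solvent fraction = 0.350.

0.350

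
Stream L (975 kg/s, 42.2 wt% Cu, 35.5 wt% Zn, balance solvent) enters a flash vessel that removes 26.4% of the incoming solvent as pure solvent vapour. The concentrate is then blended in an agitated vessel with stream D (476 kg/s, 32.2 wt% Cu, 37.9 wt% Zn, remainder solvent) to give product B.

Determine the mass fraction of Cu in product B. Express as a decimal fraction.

0.4052

Vapour removed = 0.264×0.223×975 = 57.4 kg/s; concentrate = 917.6 kg/s.
Cu reaching the mixer = 411.45 (from concentrate) + 476×0.322 = 564.72 kg/s.
Product flow = 917.6 + 476 = 1393.6 kg/s; Cu fraction = 0.4052.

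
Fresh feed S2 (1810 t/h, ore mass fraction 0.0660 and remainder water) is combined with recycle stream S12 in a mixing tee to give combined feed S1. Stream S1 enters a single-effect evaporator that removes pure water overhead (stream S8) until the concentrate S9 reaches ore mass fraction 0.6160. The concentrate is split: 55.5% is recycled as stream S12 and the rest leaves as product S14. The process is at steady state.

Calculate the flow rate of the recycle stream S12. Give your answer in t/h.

Overall ore balance (none leaves overhead): ore in fresh feed = ore in product, i.e. 1810×0.066 = (1−0.555)·S9·0.616.
S9 = 119.46/(0.616×0.445) = 435.79 t/h.
Recycle S12 = 0.555×435.79 = 241.87 t/h.

241.9 t/h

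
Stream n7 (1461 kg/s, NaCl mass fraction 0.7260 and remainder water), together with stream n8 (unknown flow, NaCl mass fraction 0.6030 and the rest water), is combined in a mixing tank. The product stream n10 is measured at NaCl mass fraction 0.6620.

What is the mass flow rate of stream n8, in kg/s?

1585 kg/s

Let n8 be the unknown flow. Total out = 1461 + n8.
NaCl balance: 1060.7 + 0.603·n8 = 0.662·(1461 + n8)
(0.603 − 0.662)·n8 = 0.662×1461 − 1060.7 = -93.504
n8 = -93.504 / -0.059 = 1584.8 kg/s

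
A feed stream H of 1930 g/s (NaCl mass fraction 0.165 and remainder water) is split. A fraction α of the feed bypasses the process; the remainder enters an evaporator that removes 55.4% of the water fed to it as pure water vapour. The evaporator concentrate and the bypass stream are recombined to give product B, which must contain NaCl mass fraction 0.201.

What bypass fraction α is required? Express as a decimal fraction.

0.613

All 1930×0.165 = 318.45 g/s of NaCl reaches B, so B = 318.45/0.201 = 1584.3 g/s and vapour = 345.67 g/s.
The evaporator receives (1−α)·1930 of feed at 0.835 water and removes 0.554 of that water:
0.554×0.835×(1−α)×1930 = 345.67
(1−α) = 345.67/892.8 = 0.3872;  α = 0.6128.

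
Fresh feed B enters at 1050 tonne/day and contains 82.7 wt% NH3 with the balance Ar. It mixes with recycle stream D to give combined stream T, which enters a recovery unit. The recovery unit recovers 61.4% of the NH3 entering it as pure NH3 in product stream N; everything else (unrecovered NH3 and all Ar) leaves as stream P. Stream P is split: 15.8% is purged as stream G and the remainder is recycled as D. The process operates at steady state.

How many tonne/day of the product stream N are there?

NH3 in T: m_A = 1050×0.827 + (1−0.158)·(1−0.614)·m_A, so m_A = 868.35/0.6750 = 1286.5 tonne/day.
Product N = 0.614×1286.5 = 789.89 tonne/day.

789.9 tonne/day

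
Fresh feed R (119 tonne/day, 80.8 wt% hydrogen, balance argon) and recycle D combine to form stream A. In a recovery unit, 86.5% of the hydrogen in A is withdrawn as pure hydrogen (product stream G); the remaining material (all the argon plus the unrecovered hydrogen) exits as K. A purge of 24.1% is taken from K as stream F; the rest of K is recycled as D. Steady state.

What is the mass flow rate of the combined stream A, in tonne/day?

201.9 tonne/day

argon enters only via R and leaves only via the purge: 119×0.192 = 0.241×(argon in K), and the recovery unit passes all argon, so argon in A = argon in K = 94.805 tonne/day.
hydrogen in A: m_A = 119×0.808 + (1−0.241)·(1−0.865)·m_A, so m_A = 96.152/0.8975 = 107.13 tonne/day.
A = 107.13 + 94.805 = 201.93 tonne/day.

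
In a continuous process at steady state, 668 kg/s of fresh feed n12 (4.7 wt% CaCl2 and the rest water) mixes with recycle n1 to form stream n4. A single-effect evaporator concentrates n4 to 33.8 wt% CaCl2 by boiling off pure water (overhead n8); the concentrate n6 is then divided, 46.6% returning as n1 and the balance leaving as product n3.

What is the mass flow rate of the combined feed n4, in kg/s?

Overall CaCl2 balance (none leaves overhead): CaCl2 in fresh feed = CaCl2 in product, i.e. 668×0.047 = (1−0.466)·n6·0.338.
n6 = 31.396/(0.338×0.534) = 173.95 kg/s.
Recycle n1 = 0.466×173.95 = 81.059 kg/s.
Combined feed n4 = 668 + 81.059 = 749.06 kg/s.

749.1 kg/s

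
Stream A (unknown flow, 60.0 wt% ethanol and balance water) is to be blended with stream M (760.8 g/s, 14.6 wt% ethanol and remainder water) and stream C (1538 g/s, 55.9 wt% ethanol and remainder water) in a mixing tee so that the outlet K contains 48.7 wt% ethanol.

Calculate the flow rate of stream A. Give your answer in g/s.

1316 g/s

Let A be the unknown flow. Total out = 2298.8 + A.
ethanol balance: 970.82 + 0.600·A = 0.487·(2298.8 + A)
(0.600 − 0.487)·A = 0.487×2298.8 − 970.82 = 148.7
A = 148.7 / 0.113 = 1315.9 g/s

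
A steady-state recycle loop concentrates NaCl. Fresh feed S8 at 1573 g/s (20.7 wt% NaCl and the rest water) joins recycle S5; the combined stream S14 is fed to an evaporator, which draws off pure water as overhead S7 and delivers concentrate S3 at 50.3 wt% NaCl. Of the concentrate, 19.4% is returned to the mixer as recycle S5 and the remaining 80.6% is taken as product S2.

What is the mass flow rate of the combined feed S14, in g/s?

Overall NaCl balance (none leaves overhead): NaCl in fresh feed = NaCl in product, i.e. 1573×0.207 = (1−0.194)·S3·0.503.
S3 = 325.61/(0.503×0.806) = 803.15 g/s.
Recycle S5 = 0.194×803.15 = 155.81 g/s.
Combined feed S14 = 1573 + 155.81 = 1728.8 g/s.

1729 g/s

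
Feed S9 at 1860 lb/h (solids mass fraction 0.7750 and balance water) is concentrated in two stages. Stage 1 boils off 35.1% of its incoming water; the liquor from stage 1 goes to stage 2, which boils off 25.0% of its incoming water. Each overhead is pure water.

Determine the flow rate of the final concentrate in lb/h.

water in feed = 1860×0.225 = 418.5 lb/h.
After stage 1: water left = (1−0.351)×418.5 = 271.61; stream total = 1713.1 lb/h.
After stage 2: water left = (1−0.250)×271.61 = 203.7; final concentrate = 1645.2 lb/h.

1645 lb/h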